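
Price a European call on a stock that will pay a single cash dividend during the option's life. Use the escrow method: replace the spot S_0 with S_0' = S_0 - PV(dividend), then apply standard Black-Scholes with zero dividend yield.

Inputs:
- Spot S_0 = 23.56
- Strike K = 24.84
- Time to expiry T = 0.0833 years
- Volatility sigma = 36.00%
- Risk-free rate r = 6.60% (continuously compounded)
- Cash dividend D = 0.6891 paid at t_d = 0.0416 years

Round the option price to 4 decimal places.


Answer: Price = 0.3287

Derivation:
PV(D) = D * exp(-r * t_d) = 0.6891 * 0.99725817 = 0.68721060
S_0' = S_0 - PV(D) = 23.5600 - 0.68721060 = 22.87278940
d1 = (ln(S_0'/K) + (r + sigma^2/2)*T) / (sigma*sqrt(T)) = -0.68922127
d2 = d1 - sigma*sqrt(T) = -0.79312353
exp(-rT) = 0.99451729
N(d1) = 0.24534202; N(d2) = 0.21385293
C = S_0' * N(d1) - K * exp(-rT) * N(d2) = 22.87278940 * 0.24534202 - 24.8400 * 0.99451729 * 0.21385293 = 0.3287


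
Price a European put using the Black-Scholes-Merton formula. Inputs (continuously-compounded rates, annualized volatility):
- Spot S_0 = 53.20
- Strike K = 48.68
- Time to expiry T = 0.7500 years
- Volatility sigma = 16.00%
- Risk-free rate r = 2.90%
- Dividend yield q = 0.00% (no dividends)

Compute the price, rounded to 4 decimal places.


d1 = (ln(S/K) + (r - q + 0.5*sigma^2) * T) / (sigma * sqrt(T)) = 0.86703669
d2 = d1 - sigma * sqrt(T) = 0.72847263
exp(-rT) = 0.97848483; exp(-qT) = 1.00000000
P = K * exp(-rT) * N(-d2) - S_0 * exp(-qT) * N(-d1)
N(-d1) = 0.19296095; N(-d2) = 0.23316216
P = 48.6800 * 0.97848483 * 0.23316216 - 53.2000 * 1.00000000 * 0.19296095 = 0.8406

Answer: Price = 0.8406


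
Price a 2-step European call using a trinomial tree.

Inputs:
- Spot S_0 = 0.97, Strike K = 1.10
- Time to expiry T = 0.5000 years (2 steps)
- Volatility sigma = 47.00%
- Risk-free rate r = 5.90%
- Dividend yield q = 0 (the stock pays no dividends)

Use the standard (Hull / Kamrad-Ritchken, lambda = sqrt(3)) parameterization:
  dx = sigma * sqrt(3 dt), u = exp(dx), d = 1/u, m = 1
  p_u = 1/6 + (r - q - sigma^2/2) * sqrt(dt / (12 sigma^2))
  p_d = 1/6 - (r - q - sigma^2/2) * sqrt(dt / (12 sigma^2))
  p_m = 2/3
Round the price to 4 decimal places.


dt = T/N = 0.250000; dx = sigma*sqrt(3*dt) = 0.407032
u = exp(dx) = 1.502352; d = 1/u = 0.665623
p_u = 0.150866, p_m = 0.666667, p_d = 0.182467
Discount per step: exp(-r*dt) = 0.985358
Stock lattice S(k, j) with j the centered position index:
  k=0: S(0,+0) = 0.9700
  k=1: S(1,-1) = 0.6457; S(1,+0) = 0.9700; S(1,+1) = 1.4573
  k=2: S(2,-2) = 0.4298; S(2,-1) = 0.6457; S(2,+0) = 0.9700; S(2,+1) = 1.4573; S(2,+2) = 2.1893
Terminal payoffs V(N, j) = max(S_T - K, 0):
  V(2,-2) = 0.000000; V(2,-1) = 0.000000; V(2,+0) = 0.000000; V(2,+1) = 0.357282; V(2,+2) = 1.089350
Backward induction: V(k, j) = exp(-r*dt) * [p_u * V(k+1, j+1) + p_m * V(k+1, j) + p_d * V(k+1, j-1)]
  V(1,-1) = exp(-r*dt) * [p_u*0.000000 + p_m*0.000000 + p_d*0.000000] = 0.000000
  V(1,+0) = exp(-r*dt) * [p_u*0.357282 + p_m*0.000000 + p_d*0.000000] = 0.053113
  V(1,+1) = exp(-r*dt) * [p_u*1.089350 + p_m*0.357282 + p_d*0.000000] = 0.396640
  V(0,+0) = exp(-r*dt) * [p_u*0.396640 + p_m*0.053113 + p_d*0.000000] = 0.093853

Answer: Price = V(0,0) = 0.0939


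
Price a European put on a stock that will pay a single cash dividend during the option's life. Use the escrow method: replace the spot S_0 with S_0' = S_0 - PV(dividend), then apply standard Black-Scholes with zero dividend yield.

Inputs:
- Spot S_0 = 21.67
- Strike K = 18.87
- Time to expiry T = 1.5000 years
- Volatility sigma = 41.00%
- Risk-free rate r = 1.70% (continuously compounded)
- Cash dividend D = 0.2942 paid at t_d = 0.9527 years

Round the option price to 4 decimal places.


PV(D) = D * exp(-r * t_d) = 0.2942 * 0.98393455 = 0.28947354
S_0' = S_0 - PV(D) = 21.6700 - 0.28947354 = 21.38052646
d1 = (ln(S_0'/K) + (r + sigma^2/2)*T) / (sigma*sqrt(T)) = 0.55060182
d2 = d1 - sigma*sqrt(T) = 0.04845642
exp(-rT) = 0.97482238
N(-d1) = 0.29095333; N(-d2) = 0.48067625
P = K * exp(-rT) * N(-d2) - S_0' * N(-d1) = 18.8700 * 0.97482238 * 0.48067625 - 21.38052646 * 0.29095333 = 2.6213

Answer: Price = 2.6213


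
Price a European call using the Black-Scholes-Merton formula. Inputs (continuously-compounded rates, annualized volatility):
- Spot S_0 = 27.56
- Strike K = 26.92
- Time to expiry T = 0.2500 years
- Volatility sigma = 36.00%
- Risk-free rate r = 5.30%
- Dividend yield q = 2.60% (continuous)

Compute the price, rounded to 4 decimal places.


d1 = (ln(S/K) + (r - q + 0.5*sigma^2) * T) / (sigma * sqrt(T)) = 0.25803301
d2 = d1 - sigma * sqrt(T) = 0.07803301
exp(-rT) = 0.98683739; exp(-qT) = 0.99352108
C = S_0 * exp(-qT) * N(d1) - K * exp(-rT) * N(d2)
N(d1) = 0.60180928; N(d2) = 0.53109910
C = 27.5600 * 0.99352108 * 0.60180928 - 26.9200 * 0.98683739 * 0.53109910 = 2.3694

Answer: Price = 2.3694


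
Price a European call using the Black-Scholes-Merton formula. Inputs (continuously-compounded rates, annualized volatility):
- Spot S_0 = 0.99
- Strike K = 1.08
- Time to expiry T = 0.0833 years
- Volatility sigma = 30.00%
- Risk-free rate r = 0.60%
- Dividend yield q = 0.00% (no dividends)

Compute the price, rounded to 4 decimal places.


d1 = (ln(S/K) + (r - q + 0.5*sigma^2) * T) / (sigma * sqrt(T)) = -0.95585689
d2 = d1 - sigma * sqrt(T) = -1.04244210
exp(-rT) = 0.99950032; exp(-qT) = 1.00000000
C = S_0 * exp(-qT) * N(d1) - K * exp(-rT) * N(d2)
N(d1) = 0.16957227; N(d2) = 0.14860338
C = 0.9900 * 1.00000000 * 0.16957227 - 1.0800 * 0.99950032 * 0.14860338 = 0.0075

Answer: Price = 0.0075


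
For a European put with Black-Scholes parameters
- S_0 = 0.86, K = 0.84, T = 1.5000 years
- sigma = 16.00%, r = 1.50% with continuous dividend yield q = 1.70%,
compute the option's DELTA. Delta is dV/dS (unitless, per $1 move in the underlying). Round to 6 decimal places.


Answer: Delta = -0.409099

Derivation:
d1 = 0.2027488456; d2 = 0.0067896662
phi(d1) = 0.3908262933; exp(-qT) = 0.9748223790; exp(-rT) = 0.9777512372
N(-d1) = 0.4196656714
Delta = -exp(-qT) * N(-d1) = -0.9748223790 * 0.4196656714 = -0.409099


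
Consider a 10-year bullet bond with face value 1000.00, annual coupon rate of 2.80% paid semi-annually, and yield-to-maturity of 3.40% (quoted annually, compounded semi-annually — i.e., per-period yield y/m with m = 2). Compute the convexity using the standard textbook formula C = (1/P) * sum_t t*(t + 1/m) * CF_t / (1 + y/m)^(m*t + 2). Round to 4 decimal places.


Answer: Convexity = 84.8283

Derivation:
Coupon per period c = face * coupon_rate / m = 14.000000
Periods per year m = 2; per-period yield y/m = 0.017000
Number of cashflows N = 20
Cashflows (t years, CF_t, discount factor 1/(1+y/m)^(m*t), PV):
  t = 0.5000: CF_t = 14.000000, DF = 0.983284, PV = 13.765978
  t = 1.0000: CF_t = 14.000000, DF = 0.966848, PV = 13.535869
  t = 1.5000: CF_t = 14.000000, DF = 0.950686, PV = 13.309605
  t = 2.0000: CF_t = 14.000000, DF = 0.934795, PV = 13.087124
  t = 2.5000: CF_t = 14.000000, DF = 0.919169, PV = 12.868362
  t = 3.0000: CF_t = 14.000000, DF = 0.903804, PV = 12.653257
  t = 3.5000: CF_t = 14.000000, DF = 0.888696, PV = 12.441747
  t = 4.0000: CF_t = 14.000000, DF = 0.873841, PV = 12.233773
  t = 4.5000: CF_t = 14.000000, DF = 0.859234, PV = 12.029275
  t = 5.0000: CF_t = 14.000000, DF = 0.844871, PV = 11.828196
  t = 5.5000: CF_t = 14.000000, DF = 0.830748, PV = 11.630478
  t = 6.0000: CF_t = 14.000000, DF = 0.816862, PV = 11.436065
  t = 6.5000: CF_t = 14.000000, DF = 0.803207, PV = 11.244901
  t = 7.0000: CF_t = 14.000000, DF = 0.789781, PV = 11.056933
  t = 7.5000: CF_t = 14.000000, DF = 0.776579, PV = 10.872108
  t = 8.0000: CF_t = 14.000000, DF = 0.763598, PV = 10.690371
  t = 8.5000: CF_t = 14.000000, DF = 0.750834, PV = 10.511673
  t = 9.0000: CF_t = 14.000000, DF = 0.738283, PV = 10.335962
  t = 9.5000: CF_t = 14.000000, DF = 0.725942, PV = 10.163187
  t = 10.0000: CF_t = 1014.000000, DF = 0.713807, PV = 723.800530
Price P = sum_t PV_t = 949.495393
Convexity numerator sum_t t*(t + 1/m) * CF_t / (1+y/m)^(m*t + 2):
  t = 0.5000: term = 6.654803
  t = 1.0000: term = 19.630686
  t = 1.5000: term = 38.605086
  t = 2.0000: term = 63.266283
  t = 2.5000: term = 93.313102
  t = 3.0000: term = 128.454615
  t = 3.5000: term = 168.409852
  t = 4.0000: term = 212.907525
  t = 4.5000: term = 261.685749
  t = 5.0000: term = 314.491777
  t = 5.5000: term = 371.081743
  t = 6.0000: term = 431.220404
  t = 6.5000: term = 494.680896
  t = 7.0000: term = 561.244493
  t = 7.5000: term = 630.700371
  t = 8.0000: term = 702.845382
  t = 8.5000: term = 777.483830
  t = 9.0000: term = 854.427252
  t = 9.5000: term = 933.494212
  t = 10.0000: term = 73479.516468
Convexity = (1/P) * sum = 80544.114529 / 949.495393 = 84.828336


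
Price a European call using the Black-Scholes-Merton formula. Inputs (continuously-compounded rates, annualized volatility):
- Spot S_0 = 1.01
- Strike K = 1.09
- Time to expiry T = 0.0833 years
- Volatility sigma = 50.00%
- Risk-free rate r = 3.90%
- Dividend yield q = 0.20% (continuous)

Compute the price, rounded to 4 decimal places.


d1 = (ln(S/K) + (r - q + 0.5*sigma^2) * T) / (sigma * sqrt(T)) = -0.43471230
d2 = d1 - sigma * sqrt(T) = -0.57902100
exp(-rT) = 0.99675657; exp(-qT) = 0.99983341
C = S_0 * exp(-qT) * N(d1) - K * exp(-rT) * N(d2)
N(d1) = 0.33188563; N(d2) = 0.28128750
C = 1.0100 * 0.99983341 * 0.33188563 - 1.0900 * 0.99675657 * 0.28128750 = 0.0295

Answer: Price = 0.0295


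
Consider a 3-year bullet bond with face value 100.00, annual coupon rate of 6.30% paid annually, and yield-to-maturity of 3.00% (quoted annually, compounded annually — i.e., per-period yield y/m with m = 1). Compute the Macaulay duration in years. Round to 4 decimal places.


Answer: Macaulay duration = 2.8338 years

Derivation:
Coupon per period c = face * coupon_rate / m = 6.300000
Periods per year m = 1; per-period yield y/m = 0.030000
Number of cashflows N = 3
Cashflows (t years, CF_t, discount factor 1/(1+y/m)^(m*t), PV):
  t = 1.0000: CF_t = 6.300000, DF = 0.970874, PV = 6.116505
  t = 2.0000: CF_t = 6.300000, DF = 0.942596, PV = 5.938354
  t = 3.0000: CF_t = 106.300000, DF = 0.915142, PV = 97.279558
Price P = sum_t PV_t = 109.334417
Macaulay numerator sum_t t * PV_t:
  t * PV_t at t = 1.0000: 6.116505
  t * PV_t at t = 2.0000: 11.876708
  t * PV_t at t = 3.0000: 291.838675
Macaulay duration D = (sum_t t * PV_t) / P = 309.831888 / 109.334417 = 2.833800


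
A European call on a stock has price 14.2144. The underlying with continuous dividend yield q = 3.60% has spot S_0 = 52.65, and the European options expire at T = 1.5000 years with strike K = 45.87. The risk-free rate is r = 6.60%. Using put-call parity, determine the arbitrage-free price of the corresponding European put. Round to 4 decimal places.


Answer: Put price = 5.8785

Derivation:
Put-call parity: C - P = S_0 * exp(-qT) - K * exp(-rT).
S_0 * exp(-qT) = 52.6500 * 0.94743211 = 49.88230041
K * exp(-rT) = 45.8700 * 0.90574271 = 41.54641802
P = C - S*exp(-qT) + K*exp(-rT)
P = 14.2144 - 49.88230041 + 41.54641802 = 5.8785


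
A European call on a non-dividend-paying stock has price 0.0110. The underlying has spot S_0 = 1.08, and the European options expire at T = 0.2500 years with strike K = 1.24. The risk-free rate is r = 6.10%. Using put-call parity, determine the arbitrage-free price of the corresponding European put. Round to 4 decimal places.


Put-call parity: C - P = S_0 * exp(-qT) - K * exp(-rT).
S_0 * exp(-qT) = 1.0800 * 1.00000000 = 1.08000000
K * exp(-rT) = 1.2400 * 0.98486569 = 1.22123346
P = C - S*exp(-qT) + K*exp(-rT)
P = 0.0110 - 1.08000000 + 1.22123346 = 0.1522

Answer: Put price = 0.1522


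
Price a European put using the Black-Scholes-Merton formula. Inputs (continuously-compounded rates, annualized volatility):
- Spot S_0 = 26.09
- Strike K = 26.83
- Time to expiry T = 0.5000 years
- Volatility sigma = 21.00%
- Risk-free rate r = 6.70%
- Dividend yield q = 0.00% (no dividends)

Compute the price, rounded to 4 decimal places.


d1 = (ln(S/K) + (r - q + 0.5*sigma^2) * T) / (sigma * sqrt(T)) = 0.11149683
d2 = d1 - sigma * sqrt(T) = -0.03699559
exp(-rT) = 0.96705491; exp(-qT) = 1.00000000
P = K * exp(-rT) * N(-d2) - S_0 * exp(-qT) * N(-d1)
N(-d1) = 0.45561119; N(-d2) = 0.51475574
P = 26.8300 * 0.96705491 * 0.51475574 - 26.0900 * 1.00000000 * 0.45561119 = 1.4690

Answer: Price = 1.4690


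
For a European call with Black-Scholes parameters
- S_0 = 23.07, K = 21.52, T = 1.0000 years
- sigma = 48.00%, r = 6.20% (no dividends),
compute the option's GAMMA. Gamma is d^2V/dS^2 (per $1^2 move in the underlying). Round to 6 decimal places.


d1 = 0.5140632019; d2 = 0.0340632019
phi(d1) = 0.3495638582; exp(-qT) = 1.0000000000; exp(-rT) = 0.9398828868
Gamma = exp(-qT) * phi(d1) / (S * sigma * sqrt(T)) = 1.0000000000 * 0.3495638582 / (23.0700 * 0.4800 * 1.0000000000) = 0.031567

Answer: Gamma = 0.031567


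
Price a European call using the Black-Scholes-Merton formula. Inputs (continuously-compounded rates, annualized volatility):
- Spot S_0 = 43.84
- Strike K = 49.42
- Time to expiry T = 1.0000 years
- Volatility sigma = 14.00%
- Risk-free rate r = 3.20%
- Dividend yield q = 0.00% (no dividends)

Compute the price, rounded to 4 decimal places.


Answer: Price = 1.0333

Derivation:
d1 = (ln(S/K) + (r - q + 0.5*sigma^2) * T) / (sigma * sqrt(T)) = -0.55720399
d2 = d1 - sigma * sqrt(T) = -0.69720399
exp(-rT) = 0.96850658; exp(-qT) = 1.00000000
C = S_0 * exp(-qT) * N(d1) - K * exp(-rT) * N(d2)
N(d1) = 0.28869403; N(d2) = 0.24283757
C = 43.8400 * 1.00000000 * 0.28869403 - 49.4200 * 0.96850658 * 0.24283757 = 1.0333


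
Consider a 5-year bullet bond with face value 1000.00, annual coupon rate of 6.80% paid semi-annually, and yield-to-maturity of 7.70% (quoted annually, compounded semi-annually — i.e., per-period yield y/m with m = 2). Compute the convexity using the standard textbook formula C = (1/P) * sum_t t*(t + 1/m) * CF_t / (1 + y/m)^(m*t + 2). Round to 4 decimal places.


Answer: Convexity = 20.8388

Derivation:
Coupon per period c = face * coupon_rate / m = 34.000000
Periods per year m = 2; per-period yield y/m = 0.038500
Number of cashflows N = 10
Cashflows (t years, CF_t, discount factor 1/(1+y/m)^(m*t), PV):
  t = 0.5000: CF_t = 34.000000, DF = 0.962927, PV = 32.739528
  t = 1.0000: CF_t = 34.000000, DF = 0.927229, PV = 31.525785
  t = 1.5000: CF_t = 34.000000, DF = 0.892854, PV = 30.357039
  t = 2.0000: CF_t = 34.000000, DF = 0.859754, PV = 29.231622
  t = 2.5000: CF_t = 34.000000, DF = 0.827880, PV = 28.147927
  t = 3.0000: CF_t = 34.000000, DF = 0.797188, PV = 27.104407
  t = 3.5000: CF_t = 34.000000, DF = 0.767635, PV = 26.099574
  t = 4.0000: CF_t = 34.000000, DF = 0.739176, PV = 25.131992
  t = 4.5000: CF_t = 34.000000, DF = 0.711773, PV = 24.200281
  t = 5.0000: CF_t = 1034.000000, DF = 0.685386, PV = 708.688736
Price P = sum_t PV_t = 963.226891
Convexity numerator sum_t t*(t + 1/m) * CF_t / (1+y/m)^(m*t + 2):
  t = 0.5000: term = 15.178520
  t = 1.0000: term = 43.847433
  t = 1.5000: term = 84.443780
  t = 2.0000: term = 135.522036
  t = 2.5000: term = 195.746801
  t = 3.0000: term = 263.885914
  t = 3.5000: term = 338.803934
  t = 4.0000: term = 419.456002
  t = 4.5000: term = 504.882044
  t = 5.0000: term = 18070.710240
Convexity = (1/P) * sum = 20072.476705 / 963.226891 = 20.838784


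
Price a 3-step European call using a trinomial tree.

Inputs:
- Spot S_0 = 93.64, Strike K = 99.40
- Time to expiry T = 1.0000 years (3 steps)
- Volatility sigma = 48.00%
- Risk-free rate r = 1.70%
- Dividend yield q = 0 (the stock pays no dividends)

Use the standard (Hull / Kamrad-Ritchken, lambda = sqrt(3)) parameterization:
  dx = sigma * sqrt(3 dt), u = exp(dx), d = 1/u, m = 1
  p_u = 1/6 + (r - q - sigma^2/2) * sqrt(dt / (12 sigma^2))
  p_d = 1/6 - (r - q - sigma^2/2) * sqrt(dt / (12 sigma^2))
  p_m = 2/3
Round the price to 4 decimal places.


Answer: Price = V(0,0) = 15.2585

Derivation:
dt = T/N = 0.333333; dx = sigma*sqrt(3*dt) = 0.480000
u = exp(dx) = 1.616074; d = 1/u = 0.618783
p_u = 0.132569, p_m = 0.666667, p_d = 0.200764
Discount per step: exp(-r*dt) = 0.994349
Stock lattice S(k, j) with j the centered position index:
  k=0: S(0,+0) = 93.6400
  k=1: S(1,-1) = 57.9429; S(1,+0) = 93.6400; S(1,+1) = 151.3292
  k=2: S(2,-2) = 35.8541; S(2,-1) = 57.9429; S(2,+0) = 93.6400; S(2,+1) = 151.3292; S(2,+2) = 244.5593
  k=3: S(3,-3) = 22.1859; S(3,-2) = 35.8541; S(3,-1) = 57.9429; S(3,+0) = 93.6400; S(3,+1) = 151.3292; S(3,+2) = 244.5593; S(3,+3) = 395.2260
Terminal payoffs V(N, j) = max(S_T - K, 0):
  V(3,-3) = 0.000000; V(3,-2) = 0.000000; V(3,-1) = 0.000000; V(3,+0) = 0.000000; V(3,+1) = 51.929207; V(3,+2) = 145.159258; V(3,+3) = 295.825956
Backward induction: V(k, j) = exp(-r*dt) * [p_u * V(k+1, j+1) + p_m * V(k+1, j) + p_d * V(k+1, j-1)]
  V(2,-2) = exp(-r*dt) * [p_u*0.000000 + p_m*0.000000 + p_d*0.000000] = 0.000000
  V(2,-1) = exp(-r*dt) * [p_u*0.000000 + p_m*0.000000 + p_d*0.000000] = 0.000000
  V(2,+0) = exp(-r*dt) * [p_u*51.929207 + p_m*0.000000 + p_d*0.000000] = 6.845326
  V(2,+1) = exp(-r*dt) * [p_u*145.159258 + p_m*51.929207 + p_d*0.000000] = 53.558792
  V(2,+2) = exp(-r*dt) * [p_u*295.825956 + p_m*145.159258 + p_d*51.929207] = 145.588487
  V(1,-1) = exp(-r*dt) * [p_u*6.845326 + p_m*0.000000 + p_d*0.000000] = 0.902353
  V(1,+0) = exp(-r*dt) * [p_u*53.558792 + p_m*6.845326 + p_d*0.000000] = 11.597902
  V(1,+1) = exp(-r*dt) * [p_u*145.588487 + p_m*53.558792 + p_d*6.845326] = 56.062153
  V(0,+0) = exp(-r*dt) * [p_u*56.062153 + p_m*11.597902 + p_d*0.902353] = 15.258513


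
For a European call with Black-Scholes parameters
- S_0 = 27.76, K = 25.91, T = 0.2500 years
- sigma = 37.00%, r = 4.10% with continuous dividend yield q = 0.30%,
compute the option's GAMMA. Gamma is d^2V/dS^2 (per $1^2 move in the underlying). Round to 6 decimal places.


d1 = 0.5166467085; d2 = 0.3316467085
phi(d1) = 0.3490987506; exp(-qT) = 0.9992502812; exp(-rT) = 0.9898023522
Gamma = exp(-qT) * phi(d1) / (S * sigma * sqrt(T)) = 0.9992502812 * 0.3490987506 / (27.7600 * 0.3700 * 0.5000000000) = 0.067925

Answer: Gamma = 0.067925


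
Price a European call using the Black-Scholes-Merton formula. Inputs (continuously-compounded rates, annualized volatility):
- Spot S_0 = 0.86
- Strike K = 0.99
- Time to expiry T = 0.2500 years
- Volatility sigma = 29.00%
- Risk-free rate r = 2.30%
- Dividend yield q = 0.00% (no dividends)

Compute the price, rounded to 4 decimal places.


Answer: Price = 0.0126

Derivation:
d1 = (ln(S/K) + (r - q + 0.5*sigma^2) * T) / (sigma * sqrt(T)) = -0.85869003
d2 = d1 - sigma * sqrt(T) = -1.00369003
exp(-rT) = 0.99426650; exp(-qT) = 1.00000000
C = S_0 * exp(-qT) * N(d1) - K * exp(-rT) * N(d2)
N(d1) = 0.19525578; N(d2) = 0.15776402
C = 0.8600 * 1.00000000 * 0.19525578 - 0.9900 * 0.99426650 * 0.15776402 = 0.0126


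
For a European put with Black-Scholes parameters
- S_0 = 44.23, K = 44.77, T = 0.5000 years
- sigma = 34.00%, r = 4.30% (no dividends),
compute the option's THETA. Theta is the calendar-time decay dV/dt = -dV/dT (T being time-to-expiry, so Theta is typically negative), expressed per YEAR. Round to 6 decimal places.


Answer: Theta = -3.185714

Derivation:
d1 = 0.1591614992; d2 = -0.0812548064
phi(d1) = 0.3939210681; exp(-qT) = 1.0000000000; exp(-rT) = 0.9787294775
Theta = -S*exp(-qT)*phi(d1)*sigma/(2*sqrt(T)) + r*K*exp(-rT)*N(-d2) - q*S*exp(-qT)*N(-d1)
N(-d1) = 0.4367708182; N(-d2) = 0.5323803428; sqrt(T) = 0.7071067812
Term 1 = -44.2300 * 1.0000000000 * 0.3939210681 * 0.3400 / (2 * 0.7071067812) = -4.1888042682
Term 2 = 0.0430 * 44.7700 * 0.9787294775 * 0.5323803428 = 1.0030907606
Term 3 = 0 (no dividend yield, q = 0)
Theta = -4.1888042682 + (1.0030907606) + (0.0000000000) = -3.185714


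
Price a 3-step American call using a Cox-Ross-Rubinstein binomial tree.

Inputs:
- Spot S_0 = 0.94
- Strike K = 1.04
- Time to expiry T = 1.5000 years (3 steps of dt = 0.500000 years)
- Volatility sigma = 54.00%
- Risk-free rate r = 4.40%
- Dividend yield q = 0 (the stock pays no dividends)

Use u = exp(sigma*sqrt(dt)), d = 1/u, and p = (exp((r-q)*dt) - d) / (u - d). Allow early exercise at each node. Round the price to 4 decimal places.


dt = T/N = 0.500000
u = exp(sigma*sqrt(dt)) = 1.464974; d = 1/u = 0.682606
p = (exp((r-q)*dt) - d) / (u - d) = 0.434115
Discount per step: exp(-r*dt) = 0.978240
Stock lattice S(k, i) with i counting down-moves:
  k=0: S(0,0) = 0.9400
  k=1: S(1,0) = 1.3771; S(1,1) = 0.6416
  k=2: S(2,0) = 2.0174; S(2,1) = 0.9400; S(2,2) = 0.4380
  k=3: S(3,0) = 2.9554; S(3,1) = 1.3771; S(3,2) = 0.6416; S(3,3) = 0.2990
Terminal payoffs V(N, i) = max(S_T - K, 0):
  V(3,0) = 1.915411; V(3,1) = 0.337076; V(3,2) = 0.000000; V(3,3) = 0.000000
Backward induction: V(k, i) = exp(-r*dt) * [p * V(k+1, i) + (1-p) * V(k+1, i+1)]; then take max(V_cont, immediate exercise) for American.
  V(2,0) = exp(-r*dt) * [p*1.915411 + (1-p)*0.337076] = 1.000011; exercise = 0.977381; V(2,0) = max -> 1.000011
  V(2,1) = exp(-r*dt) * [p*0.337076 + (1-p)*0.000000] = 0.143146; exercise = 0.000000; V(2,1) = max -> 0.143146
  V(2,2) = exp(-r*dt) * [p*0.000000 + (1-p)*0.000000] = 0.000000; exercise = 0.000000; V(2,2) = max -> 0.000000
  V(1,0) = exp(-r*dt) * [p*1.000011 + (1-p)*0.143146] = 0.503915; exercise = 0.337076; V(1,0) = max -> 0.503915
  V(1,1) = exp(-r*dt) * [p*0.143146 + (1-p)*0.000000] = 0.060789; exercise = 0.000000; V(1,1) = max -> 0.060789
  V(0,0) = exp(-r*dt) * [p*0.503915 + (1-p)*0.060789] = 0.247648; exercise = 0.000000; V(0,0) = max -> 0.247648

Answer: Price = V(0,0) = 0.2476


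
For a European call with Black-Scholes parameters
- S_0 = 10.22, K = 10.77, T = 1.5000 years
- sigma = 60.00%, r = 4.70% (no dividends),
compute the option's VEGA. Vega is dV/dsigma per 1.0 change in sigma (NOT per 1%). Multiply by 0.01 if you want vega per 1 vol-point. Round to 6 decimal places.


Answer: Vega = 4.624170

Derivation:
d1 = 0.3920300741; d2 = -0.3428168487
phi(d1) = 0.3694343146; exp(-qT) = 1.0000000000; exp(-rT) = 0.9319277395
Vega = S * exp(-qT) * phi(d1) * sqrt(T) = 10.2200 * 1.0000000000 * 0.3694343146 * 1.2247448714 = 4.624170


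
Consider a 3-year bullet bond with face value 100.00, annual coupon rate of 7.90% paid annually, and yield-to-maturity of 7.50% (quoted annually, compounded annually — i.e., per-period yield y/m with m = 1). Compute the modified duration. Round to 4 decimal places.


Coupon per period c = face * coupon_rate / m = 7.900000
Periods per year m = 1; per-period yield y/m = 0.075000
Number of cashflows N = 3
Cashflows (t years, CF_t, discount factor 1/(1+y/m)^(m*t), PV):
  t = 1.0000: CF_t = 7.900000, DF = 0.930233, PV = 7.348837
  t = 2.0000: CF_t = 7.900000, DF = 0.865333, PV = 6.836128
  t = 3.0000: CF_t = 107.900000, DF = 0.804961, PV = 86.855245
Price P = sum_t PV_t = 101.040210
First compute Macaulay numerator sum_t t * PV_t:
  t * PV_t at t = 1.0000: 7.348837
  t * PV_t at t = 2.0000: 13.672255
  t * PV_t at t = 3.0000: 260.565736
Macaulay duration D = 281.586829 / 101.040210 = 2.786879
Modified duration = D / (1 + y/m) = 2.786879 / (1 + 0.075000) = 2.592445

Answer: Modified duration = 2.5924


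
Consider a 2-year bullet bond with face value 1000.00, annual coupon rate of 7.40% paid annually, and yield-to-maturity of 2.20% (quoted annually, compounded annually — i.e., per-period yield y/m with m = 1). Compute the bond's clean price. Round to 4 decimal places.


Answer: Price = 1100.6660

Derivation:
Coupon per period c = face * coupon_rate / m = 74.000000
Periods per year m = 1; per-period yield y/m = 0.022000
Number of cashflows N = 2
Cashflows (t years, CF_t, discount factor 1/(1+y/m)^(m*t), PV):
  t = 1.0000: CF_t = 74.000000, DF = 0.978474, PV = 72.407045
  t = 2.0000: CF_t = 1074.000000, DF = 0.957411, PV = 1028.258930
Price P = sum_t PV_t = 1100.665975


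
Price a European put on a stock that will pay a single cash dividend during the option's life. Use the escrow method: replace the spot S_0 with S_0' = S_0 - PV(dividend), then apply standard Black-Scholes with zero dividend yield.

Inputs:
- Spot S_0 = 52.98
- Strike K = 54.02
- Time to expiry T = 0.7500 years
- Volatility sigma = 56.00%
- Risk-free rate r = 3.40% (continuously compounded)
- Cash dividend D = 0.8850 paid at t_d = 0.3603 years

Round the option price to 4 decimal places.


PV(D) = D * exp(-r * t_d) = 0.8850 * 0.98782453 = 0.87422471
S_0' = S_0 - PV(D) = 52.9800 - 0.87422471 = 52.10577529
d1 = (ln(S_0'/K) + (r + sigma^2/2)*T) / (sigma*sqrt(T)) = 0.22067450
d2 = d1 - sigma*sqrt(T) = -0.26429973
exp(-rT) = 0.97482238
N(-d1) = 0.41267294; N(-d2) = 0.60422551
P = K * exp(-rT) * N(-d2) - S_0' * N(-d1) = 54.0200 * 0.97482238 * 0.60422551 - 52.10577529 * 0.41267294 = 10.3158

Answer: Price = 10.3158


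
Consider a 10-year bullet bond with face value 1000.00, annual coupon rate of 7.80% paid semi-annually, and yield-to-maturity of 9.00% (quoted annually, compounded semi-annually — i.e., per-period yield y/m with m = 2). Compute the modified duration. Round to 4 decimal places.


Answer: Modified duration = 6.6878

Derivation:
Coupon per period c = face * coupon_rate / m = 39.000000
Periods per year m = 2; per-period yield y/m = 0.045000
Number of cashflows N = 20
Cashflows (t years, CF_t, discount factor 1/(1+y/m)^(m*t), PV):
  t = 0.5000: CF_t = 39.000000, DF = 0.956938, PV = 37.320574
  t = 1.0000: CF_t = 39.000000, DF = 0.915730, PV = 35.713468
  t = 1.5000: CF_t = 39.000000, DF = 0.876297, PV = 34.175568
  t = 2.0000: CF_t = 39.000000, DF = 0.838561, PV = 32.703892
  t = 2.5000: CF_t = 39.000000, DF = 0.802451, PV = 31.295591
  t = 3.0000: CF_t = 39.000000, DF = 0.767896, PV = 29.947934
  t = 3.5000: CF_t = 39.000000, DF = 0.734828, PV = 28.658310
  t = 4.0000: CF_t = 39.000000, DF = 0.703185, PV = 27.424220
  t = 4.5000: CF_t = 39.000000, DF = 0.672904, PV = 26.243273
  t = 5.0000: CF_t = 39.000000, DF = 0.643928, PV = 25.113180
  t = 5.5000: CF_t = 39.000000, DF = 0.616199, PV = 24.031751
  t = 6.0000: CF_t = 39.000000, DF = 0.589664, PV = 22.996891
  t = 6.5000: CF_t = 39.000000, DF = 0.564272, PV = 22.006594
  t = 7.0000: CF_t = 39.000000, DF = 0.539973, PV = 21.058942
  t = 7.5000: CF_t = 39.000000, DF = 0.516720, PV = 20.152097
  t = 8.0000: CF_t = 39.000000, DF = 0.494469, PV = 19.284304
  t = 8.5000: CF_t = 39.000000, DF = 0.473176, PV = 18.453879
  t = 9.0000: CF_t = 39.000000, DF = 0.452800, PV = 17.659214
  t = 9.5000: CF_t = 39.000000, DF = 0.433302, PV = 16.898770
  t = 10.0000: CF_t = 1039.000000, DF = 0.414643, PV = 430.813931
Price P = sum_t PV_t = 921.952381
First compute Macaulay numerator sum_t t * PV_t:
  t * PV_t at t = 0.5000: 18.660287
  t * PV_t at t = 1.0000: 35.713468
  t * PV_t at t = 1.5000: 51.263351
  t * PV_t at t = 2.0000: 65.407785
  t * PV_t at t = 2.5000: 78.238977
  t * PV_t at t = 3.0000: 89.843801
  t * PV_t at t = 3.5000: 100.304084
  t * PV_t at t = 4.0000: 109.696880
  t * PV_t at t = 4.5000: 118.094727
  t * PV_t at t = 5.0000: 125.565898
  t * PV_t at t = 5.5000: 132.174629
  t * PV_t at t = 6.0000: 137.981344
  t * PV_t at t = 6.5000: 143.042861
  t * PV_t at t = 7.0000: 147.412591
  t * PV_t at t = 7.5000: 151.140729
  t * PV_t at t = 8.0000: 154.274429
  t * PV_t at t = 8.5000: 156.857972
  t * PV_t at t = 9.0000: 158.932929
  t * PV_t at t = 9.5000: 160.538313
  t * PV_t at t = 10.0000: 4308.139312
Macaulay duration D = 6443.284369 / 921.952381 = 6.988739
Modified duration = D / (1 + y/m) = 6.988739 / (1 + 0.045000) = 6.687788


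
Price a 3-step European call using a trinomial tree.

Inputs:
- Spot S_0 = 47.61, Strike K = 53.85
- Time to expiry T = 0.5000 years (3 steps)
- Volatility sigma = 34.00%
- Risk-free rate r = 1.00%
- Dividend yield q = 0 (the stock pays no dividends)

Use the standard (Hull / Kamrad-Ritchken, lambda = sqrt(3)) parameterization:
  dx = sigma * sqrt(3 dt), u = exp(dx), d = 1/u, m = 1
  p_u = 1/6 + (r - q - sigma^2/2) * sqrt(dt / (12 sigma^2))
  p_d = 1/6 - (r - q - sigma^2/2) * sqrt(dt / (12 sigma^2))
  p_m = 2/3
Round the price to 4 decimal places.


dt = T/N = 0.166667; dx = sigma*sqrt(3*dt) = 0.240416
u = exp(dx) = 1.271778; d = 1/u = 0.786300
p_u = 0.150098, p_m = 0.666667, p_d = 0.183235
Discount per step: exp(-r*dt) = 0.998335
Stock lattice S(k, j) with j the centered position index:
  k=0: S(0,+0) = 47.6100
  k=1: S(1,-1) = 37.4358; S(1,+0) = 47.6100; S(1,+1) = 60.5494
  k=2: S(2,-2) = 29.4358; S(2,-1) = 37.4358; S(2,+0) = 47.6100; S(2,+1) = 60.5494; S(2,+2) = 77.0054
  k=3: S(3,-3) = 23.1454; S(3,-2) = 29.4358; S(3,-1) = 37.4358; S(3,+0) = 47.6100; S(3,+1) = 60.5494; S(3,+2) = 77.0054; S(3,+3) = 97.9338
Terminal payoffs V(N, j) = max(S_T - K, 0):
  V(3,-3) = 0.000000; V(3,-2) = 0.000000; V(3,-1) = 0.000000; V(3,+0) = 0.000000; V(3,+1) = 6.699374; V(3,+2) = 23.155391; V(3,+3) = 44.083800
Backward induction: V(k, j) = exp(-r*dt) * [p_u * V(k+1, j+1) + p_m * V(k+1, j) + p_d * V(k+1, j-1)]
  V(2,-2) = exp(-r*dt) * [p_u*0.000000 + p_m*0.000000 + p_d*0.000000] = 0.000000
  V(2,-1) = exp(-r*dt) * [p_u*0.000000 + p_m*0.000000 + p_d*0.000000] = 0.000000
  V(2,+0) = exp(-r*dt) * [p_u*6.699374 + p_m*0.000000 + p_d*0.000000] = 1.003889
  V(2,+1) = exp(-r*dt) * [p_u*23.155391 + p_m*6.699374 + p_d*0.000000] = 7.928606
  V(2,+2) = exp(-r*dt) * [p_u*44.083800 + p_m*23.155391 + p_d*6.699374] = 23.242617
  V(1,-1) = exp(-r*dt) * [p_u*1.003889 + p_m*0.000000 + p_d*0.000000] = 0.150431
  V(1,+0) = exp(-r*dt) * [p_u*7.928606 + p_m*1.003889 + p_d*0.000000] = 1.856233
  V(1,+1) = exp(-r*dt) * [p_u*23.242617 + p_m*7.928606 + p_d*1.003889] = 8.943442
  V(0,+0) = exp(-r*dt) * [p_u*8.943442 + p_m*1.856233 + p_d*0.150431] = 2.603105

Answer: Price = V(0,0) = 2.6031


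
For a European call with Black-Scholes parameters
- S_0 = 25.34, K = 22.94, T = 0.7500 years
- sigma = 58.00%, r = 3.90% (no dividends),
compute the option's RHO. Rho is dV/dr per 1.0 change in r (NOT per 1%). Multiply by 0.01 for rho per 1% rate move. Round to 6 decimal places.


d1 = 0.5074750855; d2 = 0.0051803513
phi(d1) = 0.3507421242; exp(-qT) = 1.0000000000; exp(-rT) = 0.9711736407
N(d2) = 0.5020666519
Rho = K*T*exp(-rT)*N(d2) = 22.9400 * 0.7500 * 0.9711736407 * 0.5020666519 = 8.389053

Answer: Rho = 8.389053


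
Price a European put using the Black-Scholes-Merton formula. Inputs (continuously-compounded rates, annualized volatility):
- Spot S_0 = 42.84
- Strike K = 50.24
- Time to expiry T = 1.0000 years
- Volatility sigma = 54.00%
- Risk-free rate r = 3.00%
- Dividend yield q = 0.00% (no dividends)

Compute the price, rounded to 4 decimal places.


d1 = (ln(S/K) + (r - q + 0.5*sigma^2) * T) / (sigma * sqrt(T)) = 0.03048282
d2 = d1 - sigma * sqrt(T) = -0.50951718
exp(-rT) = 0.97044553; exp(-qT) = 1.00000000
P = K * exp(-rT) * N(-d2) - S_0 * exp(-qT) * N(-d1)
N(-d1) = 0.48784100; N(-d2) = 0.69480512
P = 50.2400 * 0.97044553 * 0.69480512 - 42.8400 * 1.00000000 * 0.48784100 = 12.9762

Answer: Price = 12.9762


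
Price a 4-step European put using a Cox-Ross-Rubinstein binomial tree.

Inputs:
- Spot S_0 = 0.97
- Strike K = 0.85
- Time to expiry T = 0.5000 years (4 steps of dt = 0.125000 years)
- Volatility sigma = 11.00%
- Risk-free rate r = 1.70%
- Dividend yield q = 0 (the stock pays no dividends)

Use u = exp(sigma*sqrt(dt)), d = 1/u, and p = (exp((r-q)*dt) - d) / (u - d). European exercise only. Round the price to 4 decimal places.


Answer: Price = V(0,0) = 0.0011

Derivation:
dt = T/N = 0.125000
u = exp(sigma*sqrt(dt)) = 1.039657; d = 1/u = 0.961856
p = (exp((r-q)*dt) - d) / (u - d) = 0.517621
Discount per step: exp(-r*dt) = 0.997877
Stock lattice S(k, i) with i counting down-moves:
  k=0: S(0,0) = 0.9700
  k=1: S(1,0) = 1.0085; S(1,1) = 0.9330
  k=2: S(2,0) = 1.0485; S(2,1) = 0.9700; S(2,2) = 0.8974
  k=3: S(3,0) = 1.0900; S(3,1) = 1.0085; S(3,2) = 0.9330; S(3,3) = 0.8632
  k=4: S(4,0) = 1.1333; S(4,1) = 1.0485; S(4,2) = 0.9700; S(4,3) = 0.8974; S(4,4) = 0.8303
Terminal payoffs V(N, i) = max(K - S_T, 0):
  V(4,0) = 0.000000; V(4,1) = 0.000000; V(4,2) = 0.000000; V(4,3) = 0.000000; V(4,4) = 0.019745
Backward induction: V(k, i) = exp(-r*dt) * [p * V(k+1, i) + (1-p) * V(k+1, i+1)].
  V(3,0) = exp(-r*dt) * [p*0.000000 + (1-p)*0.000000] = 0.000000
  V(3,1) = exp(-r*dt) * [p*0.000000 + (1-p)*0.000000] = 0.000000
  V(3,2) = exp(-r*dt) * [p*0.000000 + (1-p)*0.000000] = 0.000000
  V(3,3) = exp(-r*dt) * [p*0.000000 + (1-p)*0.019745] = 0.009504
  V(2,0) = exp(-r*dt) * [p*0.000000 + (1-p)*0.000000] = 0.000000
  V(2,1) = exp(-r*dt) * [p*0.000000 + (1-p)*0.000000] = 0.000000
  V(2,2) = exp(-r*dt) * [p*0.000000 + (1-p)*0.009504] = 0.004575
  V(1,0) = exp(-r*dt) * [p*0.000000 + (1-p)*0.000000] = 0.000000
  V(1,1) = exp(-r*dt) * [p*0.000000 + (1-p)*0.004575] = 0.002202
  V(0,0) = exp(-r*dt) * [p*0.000000 + (1-p)*0.002202] = 0.001060


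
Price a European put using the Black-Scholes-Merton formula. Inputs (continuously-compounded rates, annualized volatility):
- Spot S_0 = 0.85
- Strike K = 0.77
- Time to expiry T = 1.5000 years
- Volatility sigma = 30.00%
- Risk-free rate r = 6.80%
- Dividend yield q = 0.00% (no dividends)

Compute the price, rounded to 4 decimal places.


Answer: Price = 0.0515

Derivation:
d1 = (ln(S/K) + (r - q + 0.5*sigma^2) * T) / (sigma * sqrt(T)) = 0.73034485
d2 = d1 - sigma * sqrt(T) = 0.36292139
exp(-rT) = 0.90302955; exp(-qT) = 1.00000000
P = K * exp(-rT) * N(-d2) - S_0 * exp(-qT) * N(-d1)
N(-d1) = 0.23258971; N(-d2) = 0.35833180
P = 0.7700 * 0.90302955 * 0.35833180 - 0.8500 * 1.00000000 * 0.23258971 = 0.0515


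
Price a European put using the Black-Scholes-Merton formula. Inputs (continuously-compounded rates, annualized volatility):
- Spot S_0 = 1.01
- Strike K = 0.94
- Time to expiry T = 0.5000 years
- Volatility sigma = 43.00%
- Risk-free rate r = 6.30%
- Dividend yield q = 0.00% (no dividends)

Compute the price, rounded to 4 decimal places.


Answer: Price = 0.0731

Derivation:
d1 = (ln(S/K) + (r - q + 0.5*sigma^2) * T) / (sigma * sqrt(T)) = 0.49185274
d2 = d1 - sigma * sqrt(T) = 0.18779682
exp(-rT) = 0.96899096; exp(-qT) = 1.00000000
P = K * exp(-rT) * N(-d2) - S_0 * exp(-qT) * N(-d1)
N(-d1) = 0.31141173; N(-d2) = 0.42551796
P = 0.9400 * 0.96899096 * 0.42551796 - 1.0100 * 1.00000000 * 0.31141173 = 0.0731


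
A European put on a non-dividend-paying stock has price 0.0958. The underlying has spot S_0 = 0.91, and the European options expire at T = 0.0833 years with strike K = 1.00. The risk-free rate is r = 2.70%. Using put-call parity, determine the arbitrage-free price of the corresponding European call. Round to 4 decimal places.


Put-call parity: C - P = S_0 * exp(-qT) - K * exp(-rT).
S_0 * exp(-qT) = 0.9100 * 1.00000000 = 0.91000000
K * exp(-rT) = 1.0000 * 0.99775343 = 0.99775343
C = P + S*exp(-qT) - K*exp(-rT)
C = 0.0958 + 0.91000000 - 0.99775343 = 0.0080

Answer: Call price = 0.0080


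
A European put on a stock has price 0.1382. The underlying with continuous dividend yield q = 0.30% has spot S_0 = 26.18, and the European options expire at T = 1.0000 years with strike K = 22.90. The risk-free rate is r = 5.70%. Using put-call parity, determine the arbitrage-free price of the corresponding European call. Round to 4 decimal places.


Answer: Call price = 4.6086

Derivation:
Put-call parity: C - P = S_0 * exp(-qT) - K * exp(-rT).
S_0 * exp(-qT) = 26.1800 * 0.99700450 = 26.10157769
K * exp(-rT) = 22.9000 * 0.94459407 = 21.63120419
C = P + S*exp(-qT) - K*exp(-rT)
C = 0.1382 + 26.10157769 - 21.63120419 = 4.6086


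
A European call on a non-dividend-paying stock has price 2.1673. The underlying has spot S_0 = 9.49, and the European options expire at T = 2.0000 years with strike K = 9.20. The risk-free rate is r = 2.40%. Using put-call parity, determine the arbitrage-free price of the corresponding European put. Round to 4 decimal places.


Put-call parity: C - P = S_0 * exp(-qT) - K * exp(-rT).
S_0 * exp(-qT) = 9.4900 * 1.00000000 = 9.49000000
K * exp(-rT) = 9.2000 * 0.95313379 = 8.76883084
P = C - S*exp(-qT) + K*exp(-rT)
P = 2.1673 - 9.49000000 + 8.76883084 = 1.4461

Answer: Put price = 1.4461


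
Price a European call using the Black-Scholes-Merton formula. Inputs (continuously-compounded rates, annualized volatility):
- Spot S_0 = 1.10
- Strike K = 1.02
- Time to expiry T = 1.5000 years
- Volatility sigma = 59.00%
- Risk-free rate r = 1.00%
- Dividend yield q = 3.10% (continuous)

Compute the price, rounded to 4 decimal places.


d1 = (ln(S/K) + (r - q + 0.5*sigma^2) * T) / (sigma * sqrt(T)) = 0.42220146
d2 = d1 - sigma * sqrt(T) = -0.30039801
exp(-rT) = 0.98511194; exp(-qT) = 0.95456456
C = S_0 * exp(-qT) * N(d1) - K * exp(-rT) * N(d2)
N(d1) = 0.66356101; N(d2) = 0.38193679
C = 1.1000 * 0.95456456 * 0.66356101 - 1.0200 * 0.98511194 * 0.38193679 = 0.3130

Answer: Price = 0.3130


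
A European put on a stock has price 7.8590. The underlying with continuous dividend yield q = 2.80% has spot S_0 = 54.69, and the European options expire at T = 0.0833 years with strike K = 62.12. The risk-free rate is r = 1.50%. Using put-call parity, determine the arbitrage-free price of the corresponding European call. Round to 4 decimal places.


Put-call parity: C - P = S_0 * exp(-qT) - K * exp(-rT).
S_0 * exp(-qT) = 54.6900 * 0.99767032 = 54.56258969
K * exp(-rT) = 62.1200 * 0.99875128 = 62.04242953
C = P + S*exp(-qT) - K*exp(-rT)
C = 7.8590 + 54.56258969 - 62.04242953 = 0.3792

Answer: Call price = 0.3792


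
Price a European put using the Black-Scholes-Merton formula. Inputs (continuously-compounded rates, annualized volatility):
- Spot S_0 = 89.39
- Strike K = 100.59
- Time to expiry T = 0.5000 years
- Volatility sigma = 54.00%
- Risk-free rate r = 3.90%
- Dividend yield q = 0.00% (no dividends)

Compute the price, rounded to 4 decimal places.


d1 = (ln(S/K) + (r - q + 0.5*sigma^2) * T) / (sigma * sqrt(T)) = -0.06715951
d2 = d1 - sigma * sqrt(T) = -0.44899717
exp(-rT) = 0.98068890; exp(-qT) = 1.00000000
P = K * exp(-rT) * N(-d2) - S_0 * exp(-qT) * N(-d1)
N(-d1) = 0.52677264; N(-d2) = 0.67328315
P = 100.5900 * 0.98068890 * 0.67328315 - 89.3900 * 1.00000000 * 0.52677264 = 19.3295

Answer: Price = 19.3295


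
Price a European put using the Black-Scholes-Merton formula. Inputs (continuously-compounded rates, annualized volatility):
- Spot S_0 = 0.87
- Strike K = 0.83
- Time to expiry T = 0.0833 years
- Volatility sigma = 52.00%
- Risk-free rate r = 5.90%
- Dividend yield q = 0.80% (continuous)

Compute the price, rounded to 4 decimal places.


d1 = (ln(S/K) + (r - q + 0.5*sigma^2) * T) / (sigma * sqrt(T)) = 0.41696119
d2 = d1 - sigma * sqrt(T) = 0.26688014
exp(-rT) = 0.99509736; exp(-qT) = 0.99933382
P = K * exp(-rT) * N(-d2) - S_0 * exp(-qT) * N(-d1)
N(-d1) = 0.33835340; N(-d2) = 0.39478072
P = 0.8300 * 0.99509736 * 0.39478072 - 0.8700 * 0.99933382 * 0.33835340 = 0.0319

Answer: Price = 0.0319


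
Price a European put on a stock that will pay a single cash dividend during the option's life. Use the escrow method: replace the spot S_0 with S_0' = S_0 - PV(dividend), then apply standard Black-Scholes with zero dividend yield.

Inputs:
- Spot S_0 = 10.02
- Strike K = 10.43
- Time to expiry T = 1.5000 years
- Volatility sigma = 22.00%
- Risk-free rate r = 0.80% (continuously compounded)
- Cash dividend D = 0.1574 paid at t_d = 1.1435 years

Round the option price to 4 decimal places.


Answer: Price = 1.3157

Derivation:
PV(D) = D * exp(-r * t_d) = 0.1574 * 0.99089372 = 0.15596667
S_0' = S_0 - PV(D) = 10.0200 - 0.15596667 = 9.86403333
d1 = (ln(S_0'/K) + (r + sigma^2/2)*T) / (sigma*sqrt(T)) = -0.02780217
d2 = d1 - sigma*sqrt(T) = -0.29724604
exp(-rT) = 0.98807171
N(-d1) = 0.51109003; N(-d2) = 0.61686066
P = K * exp(-rT) * N(-d2) - S_0' * N(-d1) = 10.4300 * 0.98807171 * 0.61686066 - 9.86403333 * 0.51109003 = 1.3157


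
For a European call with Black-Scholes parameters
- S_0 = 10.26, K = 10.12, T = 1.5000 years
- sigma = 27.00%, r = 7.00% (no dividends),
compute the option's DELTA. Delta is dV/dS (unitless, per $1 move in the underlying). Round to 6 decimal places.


Answer: Delta = 0.700005

Derivation:
d1 = 0.5244151174; d2 = 0.1937340021
phi(d1) = 0.3476899513; exp(-qT) = 1.0000000000; exp(-rT) = 0.9003245226
N(d1) = 0.7000050779
Delta = exp(-qT) * N(d1) = 1.0000000000 * 0.7000050779 = 0.700005


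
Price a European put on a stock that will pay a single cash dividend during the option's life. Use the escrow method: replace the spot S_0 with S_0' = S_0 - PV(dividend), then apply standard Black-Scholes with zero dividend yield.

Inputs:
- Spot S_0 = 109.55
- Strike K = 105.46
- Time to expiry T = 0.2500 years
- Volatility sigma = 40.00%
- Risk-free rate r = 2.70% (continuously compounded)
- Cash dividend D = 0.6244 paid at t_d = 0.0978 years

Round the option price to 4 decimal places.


PV(D) = D * exp(-r * t_d) = 0.6244 * 0.99736288 = 0.62275338
S_0' = S_0 - PV(D) = 109.5500 - 0.62275338 = 108.92724662
d1 = (ln(S_0'/K) + (r + sigma^2/2)*T) / (sigma*sqrt(T)) = 0.29549232
d2 = d1 - sigma*sqrt(T) = 0.09549232
exp(-rT) = 0.99327273
N(-d1) = 0.38380891; N(-d2) = 0.46196190
P = K * exp(-rT) * N(-d2) - S_0' * N(-d1) = 105.4600 * 0.99327273 * 0.46196190 - 108.92724662 * 0.38380891 = 6.5835

Answer: Price = 6.5835
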